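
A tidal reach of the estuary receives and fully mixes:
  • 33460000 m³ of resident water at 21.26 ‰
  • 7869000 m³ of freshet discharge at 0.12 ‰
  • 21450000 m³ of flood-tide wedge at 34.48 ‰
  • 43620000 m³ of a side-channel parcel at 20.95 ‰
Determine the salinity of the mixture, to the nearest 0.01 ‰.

22.23 ‰

Conserving salt mass:
salt = 33,460,000×21.26 + 7,869,000×0.12 + 21,450,000×34.48 + 43,620,000×20.95 = 711,359,600 + 944,280 + 739,596,000 + 913,839,000 = 2,365,738,880
volume = 33,460,000 + 7,869,000 + 21,450,000 + 43,620,000 = 106,399,000 m³
S = 2,365,738,880 / 106,399,000 = 22.2346 ‰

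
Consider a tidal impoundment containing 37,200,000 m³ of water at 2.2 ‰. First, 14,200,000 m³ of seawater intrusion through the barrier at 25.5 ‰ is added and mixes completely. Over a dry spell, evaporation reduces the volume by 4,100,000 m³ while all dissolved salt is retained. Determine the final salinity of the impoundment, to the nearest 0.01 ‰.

After mixing: salt = 37,200,000×2.2 + 14,200,000×25.5 = 443,940,000; volume = 51,400,000 m³
After evaporation: salt unchanged = 443,940,000; volume = 51,400,000 − 4,100,000 = 47,300,000 m³
S = 443,940,000 / 47,300,000 = 9.3856 ‰

9.39 ‰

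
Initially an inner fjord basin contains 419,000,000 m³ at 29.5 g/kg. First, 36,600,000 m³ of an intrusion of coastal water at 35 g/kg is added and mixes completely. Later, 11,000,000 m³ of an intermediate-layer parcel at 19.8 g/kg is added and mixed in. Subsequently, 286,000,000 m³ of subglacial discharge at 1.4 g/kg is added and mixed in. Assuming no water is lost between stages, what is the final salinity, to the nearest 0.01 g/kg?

Conserving salt mass:
Initial salt = 419,000,000×29.5 = 12,360,500,000
After stage 1: salt = 12,360,500,000 + 36,600,000×35 = 13,641,500,000; volume = 455,600,000 m³; S = 29.942 g/kg
After stage 2: salt = 13,641,500,000 + 11,000,000×19.8 = 13,859,300,000; volume = 466,600,000 m³; S = 29.703 g/kg
After stage 3: salt = 13,859,300,000 + 286,000,000×1.4 = 14,259,700,000; volume = 752,600,000 m³
S = 14,259,700,000 / 752,600,000 = 18.9472 g/kg

18.95 g/kg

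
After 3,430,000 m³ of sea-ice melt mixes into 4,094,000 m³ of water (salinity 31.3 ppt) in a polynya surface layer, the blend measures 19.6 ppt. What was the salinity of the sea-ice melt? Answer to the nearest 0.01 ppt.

Salt balance: 4,094,000×31.3 + 3,430,000×S = 7,524,000×19.6
128,142,200 + 3,430,000·S = 147,470,400
S = (147,470,400 − 128,142,200) / 3,430,000 = 5.635 ppt

5.64 ppt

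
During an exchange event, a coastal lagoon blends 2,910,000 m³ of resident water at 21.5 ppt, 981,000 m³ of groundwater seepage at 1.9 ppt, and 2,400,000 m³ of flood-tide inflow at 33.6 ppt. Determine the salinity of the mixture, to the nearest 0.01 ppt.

23.06 ppt

Weighted by volume,
salt = 2,910,000×21.5 + 981,000×1.9 + 2,400,000×33.6 = 62,565,000 + 1,863,900 + 80,640,000 = 145,068,900
volume = 2,910,000 + 981,000 + 2,400,000 = 6,291,000 m³
S = 145,068,900 / 6,291,000 = 23.0598 ppt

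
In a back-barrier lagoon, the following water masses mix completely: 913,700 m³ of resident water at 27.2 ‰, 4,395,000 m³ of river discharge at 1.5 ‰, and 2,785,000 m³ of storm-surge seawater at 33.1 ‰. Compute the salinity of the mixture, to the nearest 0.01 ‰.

Weighted by volume,
salt = 913,700×27.2 + 4,395,000×1.5 + 2,785,000×33.1 = 24,852,640 + 6,592,500 + 92,183,500 = 123,628,640
volume = 913,700 + 4,395,000 + 2,785,000 = 8,093,700 m³
S = 123,628,640 / 8,093,700 = 15.2747 ‰

15.27 ‰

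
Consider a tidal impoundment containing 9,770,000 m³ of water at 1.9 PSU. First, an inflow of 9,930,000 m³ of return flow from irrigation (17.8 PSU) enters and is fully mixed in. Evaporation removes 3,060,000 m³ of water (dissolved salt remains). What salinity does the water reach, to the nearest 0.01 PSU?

11.74 PSU

After mixing: salt = 9,770,000×1.9 + 9,930,000×17.8 = 195,317,000; volume = 19,700,000 m³
After evaporation: salt unchanged = 195,317,000; volume = 19,700,000 − 3,060,000 = 16,640,000 m³
S = 195,317,000 / 16,640,000 = 11.7378 PSU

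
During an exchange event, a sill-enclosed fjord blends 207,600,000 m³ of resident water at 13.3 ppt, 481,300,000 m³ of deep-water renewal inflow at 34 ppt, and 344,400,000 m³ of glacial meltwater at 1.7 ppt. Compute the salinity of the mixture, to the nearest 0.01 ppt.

19.08 ppt

Mass of salt is conserved:
salt = 207,600,000×13.3 + 481,300,000×34 + 344,400,000×1.7 = 2,761,080,000 + 16,364,200,000 + 585,480,000 = 19,710,760,000
volume = 207,600,000 + 481,300,000 + 344,400,000 = 1,033,300,000 m³
S = 19,710,760,000 / 1,033,300,000 = 19.0755 ppt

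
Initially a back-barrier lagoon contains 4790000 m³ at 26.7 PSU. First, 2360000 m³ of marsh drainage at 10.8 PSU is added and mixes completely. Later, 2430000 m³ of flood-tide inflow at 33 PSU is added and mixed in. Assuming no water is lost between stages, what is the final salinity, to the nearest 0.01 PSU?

24.38 PSU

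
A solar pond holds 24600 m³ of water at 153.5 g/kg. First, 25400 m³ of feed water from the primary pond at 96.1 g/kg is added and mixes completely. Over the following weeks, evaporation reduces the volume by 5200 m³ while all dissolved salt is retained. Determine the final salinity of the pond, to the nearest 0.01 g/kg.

138.77 g/kg

After mixing: salt = 24,600×153.5 + 25,400×96.1 = 6,217,040; volume = 50,000 m³
After evaporation: salt unchanged = 6,217,040; volume = 50,000 − 5,200 = 44,800 m³
S = 6,217,040 / 44,800 = 138.7732 g/kg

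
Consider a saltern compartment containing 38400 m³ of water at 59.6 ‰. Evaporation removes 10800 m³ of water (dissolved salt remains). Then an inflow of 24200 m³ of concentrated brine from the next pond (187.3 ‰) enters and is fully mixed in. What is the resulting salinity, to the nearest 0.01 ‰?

After evaporation: salt = 38,400×59.6 = 2,288,640; volume = 38,400 − 10,800 = 27,600 m³
After mixing: salt = 2,288,640 + 24,200×187.3 = 6,821,300; volume = 27,600 + 24,200 = 51,800 m³
S = 6,821,300 / 51,800 = 131.6853 ‰

131.69 ‰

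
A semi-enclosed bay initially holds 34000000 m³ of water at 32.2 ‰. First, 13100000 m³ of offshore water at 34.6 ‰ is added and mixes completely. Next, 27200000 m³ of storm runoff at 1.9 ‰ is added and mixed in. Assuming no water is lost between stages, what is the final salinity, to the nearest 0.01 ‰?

21.53 ‰

Weighted by volume,
Initial salt = 34,000,000×32.2 = 1,094,800,000
After stage 1: salt = 1,094,800,000 + 13,100,000×34.6 = 1,548,060,000; volume = 47,100,000 m³; S = 32.868 ‰
After stage 2: salt = 1,548,060,000 + 27,200,000×1.9 = 1,599,740,000; volume = 74,300,000 m³
S = 1,599,740,000 / 74,300,000 = 21.5308 ‰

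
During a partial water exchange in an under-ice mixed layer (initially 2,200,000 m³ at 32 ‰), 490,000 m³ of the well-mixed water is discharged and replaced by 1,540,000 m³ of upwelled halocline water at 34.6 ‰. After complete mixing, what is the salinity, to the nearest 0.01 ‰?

33.23 ‰

Remaining after removal: 1,710,000 m³ at 32 ‰ (salt = 54,720,000)
After addition: salt = 54,720,000 + 1,540,000×34.6 = 108,004,000; volume = 3,250,000 m³
S = 108,004,000 / 3,250,000 = 33.232 ‰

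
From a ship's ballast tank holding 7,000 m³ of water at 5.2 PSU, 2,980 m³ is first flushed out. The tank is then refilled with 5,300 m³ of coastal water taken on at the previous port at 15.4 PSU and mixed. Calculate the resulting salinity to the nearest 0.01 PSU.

Remaining after removal: 4,020 m³ at 5.2 PSU (salt = 20,904)
After addition: salt = 20,904 + 5,300×15.4 = 102,524; volume = 9,320 m³
S = 102,524 / 9,320 = 11.0004 PSU

11.00 PSU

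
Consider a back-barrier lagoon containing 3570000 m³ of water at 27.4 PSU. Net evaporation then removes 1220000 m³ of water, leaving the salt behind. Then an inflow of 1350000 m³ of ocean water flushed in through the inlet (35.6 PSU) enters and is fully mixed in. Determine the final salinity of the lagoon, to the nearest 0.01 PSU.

39.43 PSU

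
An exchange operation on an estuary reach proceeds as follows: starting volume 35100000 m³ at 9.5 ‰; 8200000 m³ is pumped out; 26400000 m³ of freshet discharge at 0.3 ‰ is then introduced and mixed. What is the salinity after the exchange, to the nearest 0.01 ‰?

Remaining after removal: 26,900,000 m³ at 9.5 ‰ (salt = 255,550,000)
After addition: salt = 255,550,000 + 26,400,000×0.3 = 263,470,000; volume = 53,300,000 m³
S = 263,470,000 / 53,300,000 = 4.9432 ‰

4.94 ‰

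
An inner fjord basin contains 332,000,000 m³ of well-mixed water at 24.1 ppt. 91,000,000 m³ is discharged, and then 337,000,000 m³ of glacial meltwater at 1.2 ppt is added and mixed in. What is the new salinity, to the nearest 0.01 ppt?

10.75 ppt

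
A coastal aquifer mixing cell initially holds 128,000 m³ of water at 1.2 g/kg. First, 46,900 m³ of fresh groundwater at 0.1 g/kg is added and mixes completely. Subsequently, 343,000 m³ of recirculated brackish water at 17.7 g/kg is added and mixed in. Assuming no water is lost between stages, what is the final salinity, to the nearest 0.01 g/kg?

Weighted by volume,
Initial salt = 128,000×1.2 = 153,600
After stage 1: salt = 153,600 + 46,900×0.1 = 158,290; volume = 174,900 m³; S = 0.905 g/kg
After stage 2: salt = 158,290 + 343,000×17.7 = 6,229,390; volume = 517,900 m³
S = 6,229,390 / 517,900 = 12.0282 g/kg

12.03 g/kg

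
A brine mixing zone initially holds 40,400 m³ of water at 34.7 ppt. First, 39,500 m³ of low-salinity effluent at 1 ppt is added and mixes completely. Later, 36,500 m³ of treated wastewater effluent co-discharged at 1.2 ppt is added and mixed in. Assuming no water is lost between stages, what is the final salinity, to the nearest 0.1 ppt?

12.8 ppt

Conserving salt mass:
Initial salt = 40,400×34.7 = 1,401,880
After stage 1: salt = 1,401,880 + 39,500×1 = 1,441,380; volume = 79,900 m³; S = 18.04 ppt
After stage 2: salt = 1,441,380 + 36,500×1.2 = 1,485,180; volume = 116,400 m³
S = 1,485,180 / 116,400 = 12.7593 ppt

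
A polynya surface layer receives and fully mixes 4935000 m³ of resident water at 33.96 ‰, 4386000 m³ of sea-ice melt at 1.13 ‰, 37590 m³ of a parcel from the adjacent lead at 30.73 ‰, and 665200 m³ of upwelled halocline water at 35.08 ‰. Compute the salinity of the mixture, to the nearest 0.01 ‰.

19.66 ‰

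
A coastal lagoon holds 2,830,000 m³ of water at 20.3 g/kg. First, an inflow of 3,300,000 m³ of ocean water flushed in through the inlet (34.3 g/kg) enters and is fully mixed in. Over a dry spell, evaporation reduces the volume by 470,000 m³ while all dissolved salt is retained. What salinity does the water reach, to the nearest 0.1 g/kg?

30.1 g/kg

After mixing: salt = 2,830,000×20.3 + 3,300,000×34.3 = 170,639,000; volume = 6,130,000 m³
After evaporation: salt unchanged = 170,639,000; volume = 6,130,000 − 470,000 = 5,660,000 m³
S = 170,639,000 / 5,660,000 = 30.1482 g/kg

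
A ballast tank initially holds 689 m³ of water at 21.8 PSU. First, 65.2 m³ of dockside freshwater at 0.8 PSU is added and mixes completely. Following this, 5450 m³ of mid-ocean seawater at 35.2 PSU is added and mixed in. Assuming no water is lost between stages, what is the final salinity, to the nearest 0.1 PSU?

33.4 PSU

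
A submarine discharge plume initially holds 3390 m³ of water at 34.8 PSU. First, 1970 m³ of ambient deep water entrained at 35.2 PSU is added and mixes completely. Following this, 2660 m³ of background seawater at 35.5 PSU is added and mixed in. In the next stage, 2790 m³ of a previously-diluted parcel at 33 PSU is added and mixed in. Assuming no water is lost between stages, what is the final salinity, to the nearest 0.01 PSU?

Mass of salt is conserved:
Initial salt = 3,390×34.8 = 117,972
After stage 1: salt = 117,972 + 1,970×35.2 = 187,316; volume = 5,360 m³; S = 34.947 PSU
After stage 2: salt = 187,316 + 2,660×35.5 = 281,746; volume = 8,020 m³; S = 35.13 PSU
After stage 3: salt = 281,746 + 2,790×33 = 373,816; volume = 10,810 m³
S = 373,816 / 10,810 = 34.5806 PSU

34.58 PSU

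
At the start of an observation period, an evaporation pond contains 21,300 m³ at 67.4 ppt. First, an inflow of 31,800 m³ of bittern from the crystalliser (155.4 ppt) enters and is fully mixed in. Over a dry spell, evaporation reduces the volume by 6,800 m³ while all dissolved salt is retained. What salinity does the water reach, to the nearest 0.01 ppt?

137.74 ppt

After mixing: salt = 21,300×67.4 + 31,800×155.4 = 6,377,340; volume = 53,100 m³
After evaporation: salt unchanged = 6,377,340; volume = 53,100 − 6,800 = 46,300 m³
S = 6,377,340 / 46,300 = 137.7395 ppt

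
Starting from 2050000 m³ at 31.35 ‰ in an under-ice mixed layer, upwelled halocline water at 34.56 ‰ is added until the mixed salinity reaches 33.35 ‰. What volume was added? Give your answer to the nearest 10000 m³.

Salt balance: 2,050,000×31.35 + V×34.56 = (2,050,000+V)×33.35
64,267,500 + 34.56V = 68,367,500 + 33.35V
4,100,000 = 1.21V
V = 3,388,429.75 m³

3390000 m³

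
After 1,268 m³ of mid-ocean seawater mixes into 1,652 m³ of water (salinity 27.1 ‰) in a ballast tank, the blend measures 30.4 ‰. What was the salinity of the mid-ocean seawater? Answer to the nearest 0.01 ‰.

34.70 ‰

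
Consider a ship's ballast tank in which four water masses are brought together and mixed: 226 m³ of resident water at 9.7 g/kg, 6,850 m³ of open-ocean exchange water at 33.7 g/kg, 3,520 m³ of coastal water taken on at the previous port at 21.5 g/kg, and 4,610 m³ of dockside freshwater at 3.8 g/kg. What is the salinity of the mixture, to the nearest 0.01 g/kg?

21.45 g/kg

By conservation of dissolved salt,
salt = 226×9.7 + 6,850×33.7 + 3,520×21.5 + 4,610×3.8 = 2,192.2 + 230,845 + 75,680 + 17,518 = 326,235.2
volume = 226 + 6,850 + 3,520 + 4,610 = 15,206 m³
S = 326,235.2 / 15,206 = 21.4544 g/kg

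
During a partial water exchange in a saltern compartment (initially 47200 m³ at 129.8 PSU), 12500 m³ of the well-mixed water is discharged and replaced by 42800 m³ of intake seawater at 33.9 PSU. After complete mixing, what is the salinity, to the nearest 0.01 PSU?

76.84 PSU

Remaining after removal: 34,700 m³ at 129.8 PSU (salt = 4,504,060)
After addition: salt = 4,504,060 + 42,800×33.9 = 5,954,980; volume = 77,500 m³
S = 5,954,980 / 77,500 = 76.8385 PSU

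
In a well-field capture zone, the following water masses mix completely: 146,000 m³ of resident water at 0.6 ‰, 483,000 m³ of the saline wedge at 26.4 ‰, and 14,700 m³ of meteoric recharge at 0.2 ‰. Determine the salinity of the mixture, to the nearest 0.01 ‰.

19.95 ‰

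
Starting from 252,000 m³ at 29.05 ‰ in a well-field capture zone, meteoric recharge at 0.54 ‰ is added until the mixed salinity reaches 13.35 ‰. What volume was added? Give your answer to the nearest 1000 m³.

309000 m³

Salt balance: 252,000×29.05 + V×0.54 = (252,000+V)×13.35
7,320,600 + 0.54V = 3,364,200 + 13.35V
3,956,400 = 12.81V
V = 308,852.46 m³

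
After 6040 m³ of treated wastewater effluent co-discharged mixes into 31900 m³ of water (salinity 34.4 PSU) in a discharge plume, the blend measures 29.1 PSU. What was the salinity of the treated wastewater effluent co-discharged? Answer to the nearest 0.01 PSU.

1.11 PSU

Salt balance: 31,900×34.4 + 6,040×S = 37,940×29.1
1,097,360 + 6,040·S = 1,104,054
S = (1,104,054 − 1,097,360) / 6,040 = 1.1083 PSU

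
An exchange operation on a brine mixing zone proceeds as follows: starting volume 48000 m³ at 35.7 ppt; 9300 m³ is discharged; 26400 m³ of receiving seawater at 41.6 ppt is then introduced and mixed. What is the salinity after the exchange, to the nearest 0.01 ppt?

Remaining after removal: 38,700 m³ at 35.7 ppt (salt = 1,381,590)
After addition: salt = 1,381,590 + 26,400×41.6 = 2,479,830; volume = 65,100 m³
S = 2,479,830 / 65,100 = 38.0926 ppt

38.09 ppt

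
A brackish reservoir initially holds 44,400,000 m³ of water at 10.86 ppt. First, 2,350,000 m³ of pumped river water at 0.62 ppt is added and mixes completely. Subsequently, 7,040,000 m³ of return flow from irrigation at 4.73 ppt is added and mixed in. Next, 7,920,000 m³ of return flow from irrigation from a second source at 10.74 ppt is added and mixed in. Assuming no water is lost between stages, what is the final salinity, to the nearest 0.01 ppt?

Mass of salt is conserved:
Initial salt = 44,400,000×10.86 = 482,184,000
After stage 1: salt = 482,184,000 + 2,350,000×0.62 = 483,641,000; volume = 46,750,000 m³; S = 10.345 ppt
After stage 2: salt = 483,641,000 + 7,040,000×4.73 = 516,940,200; volume = 53,790,000 m³; S = 9.61 ppt
After stage 3: salt = 516,940,200 + 7,920,000×10.74 = 602,001,000; volume = 61,710,000 m³
S = 602,001,000 / 61,710,000 = 9.7553 ppt

9.76 ppt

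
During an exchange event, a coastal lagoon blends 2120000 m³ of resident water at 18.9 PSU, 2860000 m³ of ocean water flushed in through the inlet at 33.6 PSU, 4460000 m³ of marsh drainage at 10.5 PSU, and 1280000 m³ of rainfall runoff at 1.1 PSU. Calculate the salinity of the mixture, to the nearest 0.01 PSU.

By conservation of dissolved salt,
salt = 2,120,000×18.9 + 2,860,000×33.6 + 4,460,000×10.5 + 1,280,000×1.1 = 40,068,000 + 96,096,000 + 46,830,000 + 1,408,000 = 184,402,000
volume = 2,120,000 + 2,860,000 + 4,460,000 + 1,280,000 = 10,720,000 m³
S = 184,402,000 / 10,720,000 = 17.2017 PSU

17.20 PSU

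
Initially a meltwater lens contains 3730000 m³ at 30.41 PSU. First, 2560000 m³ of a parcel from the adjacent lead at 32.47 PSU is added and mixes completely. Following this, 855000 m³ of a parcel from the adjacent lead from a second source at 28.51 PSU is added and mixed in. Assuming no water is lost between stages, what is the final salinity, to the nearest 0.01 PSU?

30.92 PSU

Conserving salt mass:
Initial salt = 3,730,000×30.41 = 113,429,300
After stage 1: salt = 113,429,300 + 2,560,000×32.47 = 196,552,500; volume = 6,290,000 m³; S = 31.248 PSU
After stage 2: salt = 196,552,500 + 855,000×28.51 = 220,928,550; volume = 7,145,000 m³
S = 220,928,550 / 7,145,000 = 30.9207 PSU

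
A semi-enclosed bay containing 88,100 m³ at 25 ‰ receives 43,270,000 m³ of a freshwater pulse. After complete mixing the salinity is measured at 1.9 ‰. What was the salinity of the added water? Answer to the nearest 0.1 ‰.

1.9 ‰

Salt balance: 88,100×25 + 43,270,000×S = 43,358,100×1.9
2,202,500 + 43,270,000·S = 82,380,390
S = (82,380,390 − 2,202,500) / 43,270,000 = 1.853 ‰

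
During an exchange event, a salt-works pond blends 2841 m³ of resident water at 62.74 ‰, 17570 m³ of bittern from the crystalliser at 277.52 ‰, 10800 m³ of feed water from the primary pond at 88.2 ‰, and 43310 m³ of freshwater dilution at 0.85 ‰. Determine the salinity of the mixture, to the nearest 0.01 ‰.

81.10 ‰

Mass of salt is conserved:
salt = 2,841×62.74 + 17,570×277.52 + 10,800×88.2 + 43,310×0.85 = 178,244.34 + 4,876,026.4 + 952,560 + 36,813.5 = 6,043,644.24
volume = 2,841 + 17,570 + 10,800 + 43,310 = 74,521 m³
S = 6,043,644.24 / 74,521 = 81.0999 ‰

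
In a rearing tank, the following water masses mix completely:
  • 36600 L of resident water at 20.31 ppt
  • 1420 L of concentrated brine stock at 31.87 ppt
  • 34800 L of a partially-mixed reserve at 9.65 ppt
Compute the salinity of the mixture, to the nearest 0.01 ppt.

By conservation of dissolved salt,
salt = 36,600×20.31 + 1,420×31.87 + 34,800×9.65 = 743,346 + 45,255.4 + 335,820 = 1,124,421.4
volume = 36,600 + 1,420 + 34,800 = 72,820 L
S = 1,124,421.4 / 72,820 = 15.4411 ppt

15.44 ppt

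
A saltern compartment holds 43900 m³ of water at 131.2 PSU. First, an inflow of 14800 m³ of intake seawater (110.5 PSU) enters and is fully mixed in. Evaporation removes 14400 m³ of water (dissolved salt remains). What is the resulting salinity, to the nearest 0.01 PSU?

After mixing: salt = 43,900×131.2 + 14,800×110.5 = 7,395,080; volume = 58,700 m³
After evaporation: salt unchanged = 7,395,080; volume = 58,700 − 14,400 = 44,300 m³
S = 7,395,080 / 44,300 = 166.9318 PSU

166.93 PSU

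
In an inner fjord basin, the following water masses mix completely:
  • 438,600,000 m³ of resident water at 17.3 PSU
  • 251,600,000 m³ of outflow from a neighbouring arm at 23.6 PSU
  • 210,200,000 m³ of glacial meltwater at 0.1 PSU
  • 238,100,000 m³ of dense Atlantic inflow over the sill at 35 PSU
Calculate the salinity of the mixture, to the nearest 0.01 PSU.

19.22 PSU

Total salt / total volume:
salt = 438,600,000×17.3 + 251,600,000×23.6 + 210,200,000×0.1 + 238,100,000×35 = 7,587,780,000 + 5,937,760,000 + 21,020,000 + 8,333,500,000 = 21,880,060,000
volume = 438,600,000 + 251,600,000 + 210,200,000 + 238,100,000 = 1,138,500,000 m³
S = 21,880,060,000 / 1,138,500,000 = 19.2183 PSU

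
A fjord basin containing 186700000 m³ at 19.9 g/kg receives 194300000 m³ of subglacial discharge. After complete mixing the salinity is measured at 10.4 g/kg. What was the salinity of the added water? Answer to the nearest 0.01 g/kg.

Salt balance: 186,700,000×19.9 + 194,300,000×S = 381,000,000×10.4
3,715,330,000 + 194,300,000·S = 3,962,400,000
S = (3,962,400,000 − 3,715,330,000) / 194,300,000 = 1.2716 g/kg

1.27 g/kg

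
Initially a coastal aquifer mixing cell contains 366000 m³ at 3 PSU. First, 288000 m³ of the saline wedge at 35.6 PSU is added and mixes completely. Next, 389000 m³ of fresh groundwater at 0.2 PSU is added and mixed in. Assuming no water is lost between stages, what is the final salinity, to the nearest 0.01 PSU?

Conserving salt mass:
Initial salt = 366,000×3 = 1,098,000
After stage 1: salt = 1,098,000 + 288,000×35.6 = 11,350,800; volume = 654,000 m³; S = 17.356 PSU
After stage 2: salt = 11,350,800 + 389,000×0.2 = 11,428,600; volume = 1,043,000 m³
S = 11,428,600 / 1,043,000 = 10.9574 PSU

10.96 PSU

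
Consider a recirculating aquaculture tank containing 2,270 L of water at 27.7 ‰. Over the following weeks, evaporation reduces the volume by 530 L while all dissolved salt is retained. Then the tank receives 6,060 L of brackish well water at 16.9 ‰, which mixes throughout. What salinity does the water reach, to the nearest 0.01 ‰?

21.19 ‰

After evaporation: salt = 2,270×27.7 = 62,879; volume = 2,270 − 530 = 1,740 L
After mixing: salt = 62,879 + 6,060×16.9 = 165,293; volume = 1,740 + 6,060 = 7,800 L
S = 165,293 / 7,800 = 21.1914 ‰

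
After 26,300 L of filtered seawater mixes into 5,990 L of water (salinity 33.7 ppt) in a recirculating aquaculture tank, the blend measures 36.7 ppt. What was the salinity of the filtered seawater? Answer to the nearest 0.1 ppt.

Salt balance: 5,990×33.7 + 26,300×S = 32,290×36.7
201,863 + 26,300·S = 1,185,043
S = (1,185,043 − 201,863) / 26,300 = 37.3833 ppt

37.4 ppt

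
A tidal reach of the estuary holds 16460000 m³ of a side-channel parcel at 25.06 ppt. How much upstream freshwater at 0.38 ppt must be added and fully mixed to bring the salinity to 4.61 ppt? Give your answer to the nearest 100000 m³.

Salt balance: 16,460,000×25.06 + V×0.38 = (16,460,000+V)×4.61
412,487,600 + 0.38V = 75,880,600 + 4.61V
336,607,000 = 4.23V
V = 79,576,122.93 m³

79600000 m³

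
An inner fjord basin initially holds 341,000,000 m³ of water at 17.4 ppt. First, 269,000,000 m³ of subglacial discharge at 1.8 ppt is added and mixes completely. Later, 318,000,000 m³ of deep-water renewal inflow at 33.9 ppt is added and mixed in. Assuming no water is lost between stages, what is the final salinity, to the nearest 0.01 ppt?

18.53 ppt

Mass of salt is conserved:
Initial salt = 341,000,000×17.4 = 5,933,400,000
After stage 1: salt = 5,933,400,000 + 269,000,000×1.8 = 6,417,600,000; volume = 610,000,000 m³; S = 10.521 ppt
After stage 2: salt = 6,417,600,000 + 318,000,000×33.9 = 17,197,800,000; volume = 928,000,000 m³
S = 17,197,800,000 / 928,000,000 = 18.5321 ppt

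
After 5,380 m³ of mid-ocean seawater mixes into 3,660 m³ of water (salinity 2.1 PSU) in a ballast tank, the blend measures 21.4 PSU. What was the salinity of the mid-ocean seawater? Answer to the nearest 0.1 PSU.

Salt balance: 3,660×2.1 + 5,380×S = 9,040×21.4
7,686 + 5,380·S = 193,456
S = (193,456 − 7,686) / 5,380 = 34.5297 PSU

34.5 PSU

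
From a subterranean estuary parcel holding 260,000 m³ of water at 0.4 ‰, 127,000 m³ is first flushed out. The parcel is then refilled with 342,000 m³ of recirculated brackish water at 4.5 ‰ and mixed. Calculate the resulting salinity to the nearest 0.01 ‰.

3.35 ‰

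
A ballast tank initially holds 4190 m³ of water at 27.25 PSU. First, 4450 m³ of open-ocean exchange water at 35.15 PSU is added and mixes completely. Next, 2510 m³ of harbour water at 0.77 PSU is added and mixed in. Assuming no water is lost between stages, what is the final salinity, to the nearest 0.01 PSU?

24.44 PSU

By conservation of dissolved salt,
Initial salt = 4,190×27.25 = 114,177.5
After stage 1: salt = 114,177.5 + 4,450×35.15 = 270,595; volume = 8,640 m³; S = 31.319 PSU
After stage 2: salt = 270,595 + 2,510×0.77 = 272,527.7; volume = 11,150 m³
S = 272,527.7 / 11,150 = 24.4419 PSU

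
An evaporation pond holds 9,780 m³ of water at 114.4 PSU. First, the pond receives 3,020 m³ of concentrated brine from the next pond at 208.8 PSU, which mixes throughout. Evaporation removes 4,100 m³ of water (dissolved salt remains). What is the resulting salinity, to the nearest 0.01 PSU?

201.08 PSU

After mixing: salt = 9,780×114.4 + 3,020×208.8 = 1,749,408; volume = 12,800 m³
After evaporation: salt unchanged = 1,749,408; volume = 12,800 − 4,100 = 8,700 m³
S = 1,749,408 / 8,700 = 201.0814 PSU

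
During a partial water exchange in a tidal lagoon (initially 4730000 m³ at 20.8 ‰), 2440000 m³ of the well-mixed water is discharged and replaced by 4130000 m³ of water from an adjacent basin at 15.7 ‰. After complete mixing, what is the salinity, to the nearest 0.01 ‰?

Remaining after removal: 2,290,000 m³ at 20.8 ‰ (salt = 47,632,000)
After addition: salt = 47,632,000 + 4,130,000×15.7 = 112,473,000; volume = 6,420,000 m³
S = 112,473,000 / 6,420,000 = 17.5192 ‰

17.52 ‰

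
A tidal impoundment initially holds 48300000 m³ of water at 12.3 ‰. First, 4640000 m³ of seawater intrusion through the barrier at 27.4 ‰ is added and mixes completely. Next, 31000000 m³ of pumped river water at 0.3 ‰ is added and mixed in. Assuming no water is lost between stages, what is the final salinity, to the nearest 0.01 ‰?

Mass of salt is conserved:
Initial salt = 48,300,000×12.3 = 594,090,000
After stage 1: salt = 594,090,000 + 4,640,000×27.4 = 721,226,000; volume = 52,940,000 m³; S = 13.623 ‰
After stage 2: salt = 721,226,000 + 31,000,000×0.3 = 730,526,000; volume = 83,940,000 m³
S = 730,526,000 / 83,940,000 = 8.703 ‰

8.70 ‰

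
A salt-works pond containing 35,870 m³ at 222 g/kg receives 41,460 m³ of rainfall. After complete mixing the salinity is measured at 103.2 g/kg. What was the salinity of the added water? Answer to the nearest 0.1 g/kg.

Salt balance: 35,870×222 + 41,460×S = 77,330×103.2
7,963,140 + 41,460·S = 7,980,456
S = (7,980,456 − 7,963,140) / 41,460 = 0.4177 g/kg

0.4 g/kg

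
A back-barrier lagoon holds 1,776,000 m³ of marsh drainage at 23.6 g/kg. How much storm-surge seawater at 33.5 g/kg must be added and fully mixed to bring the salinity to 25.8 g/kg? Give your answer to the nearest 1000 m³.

Salt balance: 1,776,000×23.6 + V×33.5 = (1,776,000+V)×25.8
41,913,600 + 33.5V = 45,820,800 + 25.8V
3,907,200 = 7.7V
V = 507,428.57 m³

507000 m³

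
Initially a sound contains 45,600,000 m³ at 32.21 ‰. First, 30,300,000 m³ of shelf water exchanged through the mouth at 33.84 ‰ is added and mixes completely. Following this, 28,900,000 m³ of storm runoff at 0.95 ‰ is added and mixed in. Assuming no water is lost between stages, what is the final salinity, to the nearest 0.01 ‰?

Conserving salt mass:
Initial salt = 45,600,000×32.21 = 1,468,776,000
After stage 1: salt = 1,468,776,000 + 30,300,000×33.84 = 2,494,128,000; volume = 75,900,000 m³; S = 32.861 ‰
After stage 2: salt = 2,494,128,000 + 28,900,000×0.95 = 2,521,583,000; volume = 104,800,000 m³
S = 2,521,583,000 / 104,800,000 = 24.0609 ‰

24.06 ‰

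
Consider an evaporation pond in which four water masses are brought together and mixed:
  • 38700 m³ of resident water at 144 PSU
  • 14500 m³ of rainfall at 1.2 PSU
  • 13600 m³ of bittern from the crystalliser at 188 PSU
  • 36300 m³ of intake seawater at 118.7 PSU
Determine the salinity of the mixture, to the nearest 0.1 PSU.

Salt balance:
salt = 38,700×144 + 14,500×1.2 + 13,600×188 + 36,300×118.7 = 5,572,800 + 17,400 + 2,556,800 + 4,308,810 = 12,455,810
volume = 38,700 + 14,500 + 13,600 + 36,300 = 103,100 m³
S = 12,455,810 / 103,100 = 120.813 PSU

120.8 PSU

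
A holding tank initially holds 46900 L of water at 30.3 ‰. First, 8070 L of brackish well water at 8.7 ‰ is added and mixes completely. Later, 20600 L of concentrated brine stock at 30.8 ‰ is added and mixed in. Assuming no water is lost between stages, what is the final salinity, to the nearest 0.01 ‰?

28.13 ‰

Salt balance:
Initial salt = 46,900×30.3 = 1,421,070
After stage 1: salt = 1,421,070 + 8,070×8.7 = 1,491,279; volume = 54,970 L; S = 27.129 ‰
After stage 2: salt = 1,491,279 + 20,600×30.8 = 2,125,759; volume = 75,570 L
S = 2,125,759 / 75,570 = 28.1297 ‰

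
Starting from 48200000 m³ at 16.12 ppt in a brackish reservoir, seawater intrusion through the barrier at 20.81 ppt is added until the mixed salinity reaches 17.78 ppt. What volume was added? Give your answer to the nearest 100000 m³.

Salt balance: 48,200,000×16.12 + V×20.81 = (48,200,000+V)×17.78
776,984,000 + 20.81V = 856,996,000 + 17.78V
80,012,000 = 3.03V
V = 26,406,600.66 m³

26400000 m³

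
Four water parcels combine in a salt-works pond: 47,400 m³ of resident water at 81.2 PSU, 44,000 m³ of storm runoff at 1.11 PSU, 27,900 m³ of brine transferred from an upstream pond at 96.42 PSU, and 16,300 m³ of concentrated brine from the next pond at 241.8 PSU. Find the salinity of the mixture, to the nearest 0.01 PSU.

Weighted by volume,
salt = 47,400×81.2 + 44,000×1.11 + 27,900×96.42 + 16,300×241.8 = 3,848,880 + 48,840 + 2,690,118 + 3,941,340 = 10,529,178
volume = 47,400 + 44,000 + 27,900 + 16,300 = 135,600 m³
S = 10,529,178 / 135,600 = 77.6488 PSU

77.65 PSU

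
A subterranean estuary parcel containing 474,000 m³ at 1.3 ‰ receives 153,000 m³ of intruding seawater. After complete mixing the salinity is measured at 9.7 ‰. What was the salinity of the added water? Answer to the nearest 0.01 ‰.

35.72 ‰

Salt balance: 474,000×1.3 + 153,000×S = 627,000×9.7
616,200 + 153,000·S = 6,081,900
S = (6,081,900 − 616,200) / 153,000 = 35.7235 ‰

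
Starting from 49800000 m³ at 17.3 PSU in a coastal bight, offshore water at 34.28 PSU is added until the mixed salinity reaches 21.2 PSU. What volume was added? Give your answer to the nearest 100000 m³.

Salt balance: 49,800,000×17.3 + V×34.28 = (49,800,000+V)×21.2
861,540,000 + 34.28V = 1,055,760,000 + 21.2V
194,220,000 = 13.08V
V = 14,848,623.85 m³

14800000 m³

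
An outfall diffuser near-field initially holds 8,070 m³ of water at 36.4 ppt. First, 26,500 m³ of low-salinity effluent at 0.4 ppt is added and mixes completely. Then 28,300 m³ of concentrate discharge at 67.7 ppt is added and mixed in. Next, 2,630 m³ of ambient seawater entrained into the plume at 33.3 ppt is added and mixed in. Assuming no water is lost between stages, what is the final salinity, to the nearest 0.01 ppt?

35.23 ppt

Salt balance:
Initial salt = 8,070×36.4 = 293,748
After stage 1: salt = 293,748 + 26,500×0.4 = 304,348; volume = 34,570 m³; S = 8.804 ppt
After stage 2: salt = 304,348 + 28,300×67.7 = 2,220,258; volume = 62,870 m³; S = 35.315 ppt
After stage 3: salt = 2,220,258 + 2,630×33.3 = 2,307,837; volume = 65,500 m³
S = 2,307,837 / 65,500 = 35.2342 ppt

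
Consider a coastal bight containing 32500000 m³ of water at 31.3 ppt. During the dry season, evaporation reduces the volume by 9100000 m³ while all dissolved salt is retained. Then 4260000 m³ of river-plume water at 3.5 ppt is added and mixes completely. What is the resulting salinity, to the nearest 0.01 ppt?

37.32 ppt

After evaporation: salt = 32,500,000×31.3 = 1,017,250,000; volume = 32,500,000 − 9,100,000 = 23,400,000 m³
After mixing: salt = 1,017,250,000 + 4,260,000×3.5 = 1,032,160,000; volume = 23,400,000 + 4,260,000 = 27,660,000 m³
S = 1,032,160,000 / 27,660,000 = 37.316 ppt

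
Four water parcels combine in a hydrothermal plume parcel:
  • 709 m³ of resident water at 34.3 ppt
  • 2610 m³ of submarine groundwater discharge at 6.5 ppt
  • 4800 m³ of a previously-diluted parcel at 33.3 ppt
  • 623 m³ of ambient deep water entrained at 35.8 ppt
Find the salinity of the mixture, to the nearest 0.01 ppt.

Mass of salt is conserved:
salt = 709×34.3 + 2,610×6.5 + 4,800×33.3 + 623×35.8 = 24,318.7 + 16,965 + 159,840 + 22,303.4 = 223,427.1
volume = 709 + 2,610 + 4,800 + 623 = 8,742 m³
S = 223,427.1 / 8,742 = 25.5579 ppt

25.56 ppt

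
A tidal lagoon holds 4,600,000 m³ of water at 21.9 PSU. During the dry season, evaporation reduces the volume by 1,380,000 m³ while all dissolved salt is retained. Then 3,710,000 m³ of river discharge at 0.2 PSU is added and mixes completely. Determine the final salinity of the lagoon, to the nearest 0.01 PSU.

14.64 PSU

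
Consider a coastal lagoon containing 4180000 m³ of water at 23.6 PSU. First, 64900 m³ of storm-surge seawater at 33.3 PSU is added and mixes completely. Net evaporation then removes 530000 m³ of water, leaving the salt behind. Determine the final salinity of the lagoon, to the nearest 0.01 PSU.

After mixing: salt = 4,180,000×23.6 + 64,900×33.3 = 100,809,170; volume = 4,244,900 m³
After evaporation: salt unchanged = 100,809,170; volume = 4,244,900 − 530,000 = 3,714,900 m³
S = 100,809,170 / 3,714,900 = 27.1364 PSU

27.14 PSU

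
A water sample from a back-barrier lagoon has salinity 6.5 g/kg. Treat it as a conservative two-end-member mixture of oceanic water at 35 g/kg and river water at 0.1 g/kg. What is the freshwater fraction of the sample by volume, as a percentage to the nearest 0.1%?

Let f be the freshwater fraction. Salt balance per unit volume:
f×0.1 + (1−f)×35 = 6.5
f = (35 − 6.5) / (35 − 0.1) = 28.5/34.9 = 0.8166

81.7%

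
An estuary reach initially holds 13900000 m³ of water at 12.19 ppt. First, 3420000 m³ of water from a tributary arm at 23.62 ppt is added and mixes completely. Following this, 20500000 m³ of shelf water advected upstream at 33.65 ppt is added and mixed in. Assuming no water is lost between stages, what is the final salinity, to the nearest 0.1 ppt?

24.9 ppt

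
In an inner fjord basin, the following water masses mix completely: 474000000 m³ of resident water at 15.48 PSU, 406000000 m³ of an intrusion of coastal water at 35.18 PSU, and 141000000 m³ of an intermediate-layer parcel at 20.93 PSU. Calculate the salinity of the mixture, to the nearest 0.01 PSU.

By conservation of dissolved salt,
salt = 474,000,000×15.48 + 406,000,000×35.18 + 141,000,000×20.93 = 7,337,520,000 + 14,283,080,000 + 2,951,130,000 = 24,571,730,000
volume = 474,000,000 + 406,000,000 + 141,000,000 = 1,021,000,000 m³
S = 24,571,730,000 / 1,021,000,000 = 24.0663 PSU

24.07 PSU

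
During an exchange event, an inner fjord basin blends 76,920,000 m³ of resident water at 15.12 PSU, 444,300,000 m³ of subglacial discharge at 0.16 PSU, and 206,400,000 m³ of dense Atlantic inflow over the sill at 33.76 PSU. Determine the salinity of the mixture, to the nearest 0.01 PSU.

11.27 PSU

Total salt / total volume:
salt = 76,920,000×15.12 + 444,300,000×0.16 + 206,400,000×33.76 = 1,163,030,400 + 71,088,000 + 6,968,064,000 = 8,202,182,400
volume = 76,920,000 + 444,300,000 + 206,400,000 = 727,620,000 m³
S = 8,202,182,400 / 727,620,000 = 11.2726 PSU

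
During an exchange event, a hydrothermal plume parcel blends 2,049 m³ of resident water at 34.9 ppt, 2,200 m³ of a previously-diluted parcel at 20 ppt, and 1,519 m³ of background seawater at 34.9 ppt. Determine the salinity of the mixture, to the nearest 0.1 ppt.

29.2 ppt

Salt balance:
salt = 2,049×34.9 + 2,200×20 + 1,519×34.9 = 71,510.1 + 44,000 + 53,013.1 = 168,523.2
volume = 2,049 + 2,200 + 1,519 = 5,768 m³
S = 168,523.2 / 5,768 = 29.217 ppt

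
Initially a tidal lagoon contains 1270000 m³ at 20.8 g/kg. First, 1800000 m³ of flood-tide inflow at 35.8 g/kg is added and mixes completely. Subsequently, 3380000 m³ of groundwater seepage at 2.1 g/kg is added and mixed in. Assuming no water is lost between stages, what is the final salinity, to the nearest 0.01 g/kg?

15.19 g/kg

Conserving salt mass:
Initial salt = 1,270,000×20.8 = 26,416,000
After stage 1: salt = 26,416,000 + 1,800,000×35.8 = 90,856,000; volume = 3,070,000 m³; S = 29.595 g/kg
After stage 2: salt = 90,856,000 + 3,380,000×2.1 = 97,954,000; volume = 6,450,000 m³
S = 97,954,000 / 6,450,000 = 15.1867 g/kg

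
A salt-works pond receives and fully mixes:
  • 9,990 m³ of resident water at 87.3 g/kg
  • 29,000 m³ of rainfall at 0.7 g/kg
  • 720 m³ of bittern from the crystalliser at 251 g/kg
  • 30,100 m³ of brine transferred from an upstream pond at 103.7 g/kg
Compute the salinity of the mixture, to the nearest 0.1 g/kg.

Conserving salt mass:
salt = 9,990×87.3 + 29,000×0.7 + 720×251 + 30,100×103.7 = 872,127 + 20,300 + 180,720 + 3,121,370 = 4,194,517
volume = 9,990 + 29,000 + 720 + 30,100 = 69,810 m³
S = 4,194,517 / 69,810 = 60.085 g/kg

60.1 g/kg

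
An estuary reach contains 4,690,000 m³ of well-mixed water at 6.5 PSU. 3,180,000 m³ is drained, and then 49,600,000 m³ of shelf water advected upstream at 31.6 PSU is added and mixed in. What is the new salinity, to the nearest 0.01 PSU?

Remaining after removal: 1,510,000 m³ at 6.5 PSU (salt = 9,815,000)
After addition: salt = 9,815,000 + 49,600,000×31.6 = 1,577,175,000; volume = 51,110,000 m³
S = 1,577,175,000 / 51,110,000 = 30.8584 PSU

30.86 PSU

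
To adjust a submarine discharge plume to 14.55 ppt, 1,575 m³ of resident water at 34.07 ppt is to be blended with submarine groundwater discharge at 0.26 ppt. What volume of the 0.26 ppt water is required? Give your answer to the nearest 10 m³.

2150 m³

Salt balance: 1,575×34.07 + V×0.26 = (1,575+V)×14.55
53,660.25 + 0.26V = 22,916.25 + 14.55V
30,744 = 14.29V
V = 2,151.43 m³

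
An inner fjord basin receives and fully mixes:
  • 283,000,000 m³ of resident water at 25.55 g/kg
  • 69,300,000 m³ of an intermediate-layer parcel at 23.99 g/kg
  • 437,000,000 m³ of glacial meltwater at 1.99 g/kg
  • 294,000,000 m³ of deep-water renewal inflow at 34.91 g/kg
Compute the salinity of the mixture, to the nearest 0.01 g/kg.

18.49 g/kg

Mass of salt is conserved:
salt = 283,000,000×25.55 + 69,300,000×23.99 + 437,000,000×1.99 + 294,000,000×34.91 = 7,230,650,000 + 1,662,507,000 + 869,630,000 + 10,263,540,000 = 20,026,327,000
volume = 283,000,000 + 69,300,000 + 437,000,000 + 294,000,000 = 1,083,300,000 m³
S = 20,026,327,000 / 1,083,300,000 = 18.4864 g/kg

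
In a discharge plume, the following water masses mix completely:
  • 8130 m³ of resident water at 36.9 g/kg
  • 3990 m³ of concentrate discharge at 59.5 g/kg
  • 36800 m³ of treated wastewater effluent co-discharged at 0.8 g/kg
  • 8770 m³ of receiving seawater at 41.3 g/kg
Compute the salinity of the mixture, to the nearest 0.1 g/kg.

16.1 g/kg

Conserving salt mass:
salt = 8,130×36.9 + 3,990×59.5 + 36,800×0.8 + 8,770×41.3 = 299,997 + 237,405 + 29,440 + 362,201 = 929,043
volume = 8,130 + 3,990 + 36,800 + 8,770 = 57,690 m³
S = 929,043 / 57,690 = 16.104 g/kg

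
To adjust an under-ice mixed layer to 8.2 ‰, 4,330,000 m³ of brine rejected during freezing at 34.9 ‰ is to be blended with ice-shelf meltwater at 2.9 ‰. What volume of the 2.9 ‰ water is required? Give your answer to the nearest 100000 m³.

21800000 m³

Salt balance: 4,330,000×34.9 + V×2.9 = (4,330,000+V)×8.2
151,117,000 + 2.9V = 35,506,000 + 8.2V
115,611,000 = 5.3V
V = 21,813,396.23 m³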